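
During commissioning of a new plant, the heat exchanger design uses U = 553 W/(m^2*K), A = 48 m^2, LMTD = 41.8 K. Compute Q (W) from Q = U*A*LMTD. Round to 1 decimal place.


Q = U * A * LMTD
Q = 553 * 48 * 41.8
Q = 1109539.2 W


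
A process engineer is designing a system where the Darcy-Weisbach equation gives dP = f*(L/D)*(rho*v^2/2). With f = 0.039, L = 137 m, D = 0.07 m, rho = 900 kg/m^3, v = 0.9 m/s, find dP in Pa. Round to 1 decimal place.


dP = f * (L/D) * (rho*v^2/2)
dP = 0.039 * (137/0.07) * (900*0.9^2/2)
L/D = 1957.14285714
rho*v^2/2 = 900*0.81/2 = 364.5
dP = 0.039 * 1957.14285714 * 364.5
dP = 27821.8 Pa


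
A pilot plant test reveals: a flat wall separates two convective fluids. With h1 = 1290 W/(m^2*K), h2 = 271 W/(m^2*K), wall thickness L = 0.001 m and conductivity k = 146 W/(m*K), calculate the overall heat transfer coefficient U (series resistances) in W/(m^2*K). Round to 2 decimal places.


1/U = 1/h1 + L/k + 1/h2
1/U = 1/1290 + 0.001/146 + 1/271
1/U = 0.0007751938 + 6.8493e-06 + 0.0036900369
1/U = 0.00447208
U = 223.61 W/(m^2*K)


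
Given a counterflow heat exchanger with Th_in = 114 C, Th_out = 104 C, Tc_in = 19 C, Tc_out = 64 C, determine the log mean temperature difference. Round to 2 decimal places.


dT1 = Th_in - Tc_out = 114 - 64 = 50
dT2 = Th_out - Tc_in = 104 - 19 = 85
LMTD = (dT1 - dT2) / ln(dT1/dT2)
LMTD = (50 - 85) / ln(50/85)
LMTD = 65.96 K


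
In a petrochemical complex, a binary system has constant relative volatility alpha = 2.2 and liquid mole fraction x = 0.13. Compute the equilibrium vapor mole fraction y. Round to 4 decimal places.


y = alpha*x / (1 + (alpha-1)*x)
y = 2.2*0.13 / (1 + (2.2-1)*0.13)
y = 0.286 / (1 + 0.156)
y = 0.286 / 1.156
y = 0.2474


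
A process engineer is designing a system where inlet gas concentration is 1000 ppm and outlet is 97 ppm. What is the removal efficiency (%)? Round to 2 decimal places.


Efficiency = (G_in - G_out) / G_in * 100%
Efficiency = (1000 - 97) / 1000 * 100
Efficiency = 903 / 1000 * 100
Efficiency = 90.30%


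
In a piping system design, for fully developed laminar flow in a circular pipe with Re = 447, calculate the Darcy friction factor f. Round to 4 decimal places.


f = 64 / Re
f = 64 / 447
f = 0.1432


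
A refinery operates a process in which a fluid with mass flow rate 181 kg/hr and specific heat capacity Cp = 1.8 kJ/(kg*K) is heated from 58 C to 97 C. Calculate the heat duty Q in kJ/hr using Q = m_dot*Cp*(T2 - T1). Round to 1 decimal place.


Q = m_dot * Cp * (T2 - T1)
Q = 181 * 1.8 * (97 - 58)
Q = 181 * 1.8 * 39
Q = 12706.2 kJ/hr


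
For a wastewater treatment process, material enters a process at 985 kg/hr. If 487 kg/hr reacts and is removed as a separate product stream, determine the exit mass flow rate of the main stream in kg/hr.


Steady-state mass balance on the main outlet: F_out = F_in - F_removed
F_out = 985 - 487
F_out = 498 kg/hr


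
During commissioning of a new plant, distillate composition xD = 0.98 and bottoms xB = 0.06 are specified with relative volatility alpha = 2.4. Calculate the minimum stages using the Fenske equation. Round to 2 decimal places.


N_min = ln((xD*(1-xB))/(xB*(1-xD))) / ln(alpha)
Numerator inside ln: 0.9212 / 0.0012 = 767.666667
ln(767.666667) = 6.643356
ln(alpha) = ln(2.4) = 0.875469
N_min = 6.643356 / 0.875469 = 7.59


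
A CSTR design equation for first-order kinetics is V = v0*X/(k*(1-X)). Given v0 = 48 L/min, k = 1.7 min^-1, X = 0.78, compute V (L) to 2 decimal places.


V = v0 * X / (k * (1 - X))
V = 48 * 0.78 / (1.7 * (1 - 0.78))
V = 37.44 / (1.7 * 0.22)
V = 37.44 / 0.374
V = 100.11 L


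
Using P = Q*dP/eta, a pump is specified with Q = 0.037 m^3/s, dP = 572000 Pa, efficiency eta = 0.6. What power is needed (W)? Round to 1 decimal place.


P = Q * dP / eta
P = 0.037 * 572000 / 0.6
P = 21164.0 / 0.6
P = 35273.3 W


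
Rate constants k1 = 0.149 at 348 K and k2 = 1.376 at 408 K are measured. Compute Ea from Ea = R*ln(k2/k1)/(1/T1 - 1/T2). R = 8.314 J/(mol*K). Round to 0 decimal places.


Ea = R * ln(k2/k1) / (1/T1 - 1/T2)
ln(k2/k1) = ln(1.376/0.149) = 2.2229897
1/T1 - 1/T2 = 1/348 - 1/408 = 0.000422582826
Ea = 8.314 * 2.2229897 / 0.000422582826
Ea = 43736 J/mol


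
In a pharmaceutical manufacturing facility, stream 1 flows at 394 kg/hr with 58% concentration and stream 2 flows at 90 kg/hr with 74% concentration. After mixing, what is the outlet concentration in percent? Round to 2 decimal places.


Mass balance on solute: F1*x1 + F2*x2 = F3*x3
F3 = F1 + F2 = 394 + 90 = 484 kg/hr
x3 = (F1*x1 + F2*x2)/F3
x3 = (394*0.58 + 90*0.74) / 484
x3 = 60.98%


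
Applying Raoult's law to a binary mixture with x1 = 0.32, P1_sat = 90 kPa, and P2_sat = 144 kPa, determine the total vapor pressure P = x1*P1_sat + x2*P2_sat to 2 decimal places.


P = x1*P1_sat + x2*P2_sat
x2 = 1 - x1 = 1 - 0.32 = 0.68
P = 0.32*90 + 0.68*144
P = 28.8 + 97.92
P = 126.72 kPa


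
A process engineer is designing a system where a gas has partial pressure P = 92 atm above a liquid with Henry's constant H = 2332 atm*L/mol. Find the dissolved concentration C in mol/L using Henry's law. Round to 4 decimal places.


C = P / H
C = 92 / 2332
C = 0.0395 mol/L


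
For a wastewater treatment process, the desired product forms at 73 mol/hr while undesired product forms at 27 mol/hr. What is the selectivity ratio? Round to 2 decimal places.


S = desired product rate / undesired product rate
S = 73 / 27
S = 2.70


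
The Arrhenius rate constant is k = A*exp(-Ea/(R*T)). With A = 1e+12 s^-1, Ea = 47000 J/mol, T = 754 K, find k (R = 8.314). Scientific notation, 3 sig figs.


k = A * exp(-Ea/(R*T))
k = 1e+12 * exp(-47000 / (8.314 * 754))
k = 1e+12 * exp(-7.4975)
k = 5.54e+08


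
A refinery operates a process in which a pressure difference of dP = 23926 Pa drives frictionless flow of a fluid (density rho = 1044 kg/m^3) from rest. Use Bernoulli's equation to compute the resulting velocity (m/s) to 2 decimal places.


v = sqrt(2*dP/rho)
v = sqrt(2*23926/1044)
v = sqrt(45.835249)
v = 6.77 m/s


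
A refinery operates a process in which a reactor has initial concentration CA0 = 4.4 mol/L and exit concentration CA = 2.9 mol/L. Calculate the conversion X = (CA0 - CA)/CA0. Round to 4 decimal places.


X = (CA0 - CA) / CA0
X = (4.4 - 2.9) / 4.4
X = 1.5 / 4.4
X = 0.3409


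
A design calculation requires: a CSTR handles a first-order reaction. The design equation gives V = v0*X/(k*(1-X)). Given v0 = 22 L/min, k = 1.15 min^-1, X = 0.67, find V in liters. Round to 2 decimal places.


V = v0 * X / (k * (1 - X))
V = 22 * 0.67 / (1.15 * (1 - 0.67))
V = 14.74 / (1.15 * 0.33)
V = 14.74 / 0.3795
V = 38.84 L


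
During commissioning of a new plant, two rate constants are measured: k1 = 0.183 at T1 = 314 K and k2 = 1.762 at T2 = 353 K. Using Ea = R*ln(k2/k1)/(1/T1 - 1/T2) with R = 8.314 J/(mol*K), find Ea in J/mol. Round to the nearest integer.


Ea = R * ln(k2/k1) / (1/T1 - 1/T2)
ln(k2/k1) = ln(1.762/0.183) = 2.2647187
1/T1 - 1/T2 = 1/314 - 1/353 = 0.000351852186
Ea = 8.314 * 2.2647187 / 0.000351852186
Ea = 53514 J/mol


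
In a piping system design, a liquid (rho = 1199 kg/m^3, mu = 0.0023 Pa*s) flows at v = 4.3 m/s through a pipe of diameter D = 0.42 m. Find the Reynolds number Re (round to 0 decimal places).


Re = rho * v * D / mu
Re = 1199 * 4.3 * 0.42 / 0.0023
Re = 2165.394 / 0.0023
Re = 941476


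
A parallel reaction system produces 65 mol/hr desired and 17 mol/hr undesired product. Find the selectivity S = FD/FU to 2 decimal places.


S = desired product rate / undesired product rate
S = 65 / 17
S = 3.82


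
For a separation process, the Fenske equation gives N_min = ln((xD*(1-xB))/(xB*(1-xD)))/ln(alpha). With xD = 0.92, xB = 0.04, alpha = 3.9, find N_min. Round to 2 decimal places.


N_min = ln((xD*(1-xB))/(xB*(1-xD))) / ln(alpha)
Numerator inside ln: 0.8832 / 0.0032 = 276.0
ln(276.0) = 5.620401
ln(alpha) = ln(3.9) = 1.360977
N_min = 5.620401 / 1.360977 = 4.13


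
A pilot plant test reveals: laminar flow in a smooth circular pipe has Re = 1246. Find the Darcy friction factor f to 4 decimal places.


f = 64 / Re
f = 64 / 1246
f = 0.0514


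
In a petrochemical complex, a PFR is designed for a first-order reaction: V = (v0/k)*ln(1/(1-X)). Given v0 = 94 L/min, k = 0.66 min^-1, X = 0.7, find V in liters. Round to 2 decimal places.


V = (v0/k) * ln(1/(1-X))
V = (94/0.66) * ln(1/(1-0.7))
V = 142.424242 * ln(3.333333)
V = 142.424242 * 1.203973
V = 171.47 L


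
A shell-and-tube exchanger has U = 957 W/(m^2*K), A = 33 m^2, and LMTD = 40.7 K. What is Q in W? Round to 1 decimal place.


Q = U * A * LMTD
Q = 957 * 33 * 40.7
Q = 1285346.7 W


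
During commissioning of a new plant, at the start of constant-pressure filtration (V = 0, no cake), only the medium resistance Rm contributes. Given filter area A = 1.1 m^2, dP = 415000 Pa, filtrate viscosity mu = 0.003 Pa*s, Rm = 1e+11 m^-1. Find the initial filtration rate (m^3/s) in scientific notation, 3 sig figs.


rate = A * dP / (mu * Rm)
rate = 1.1 * 415000 / (0.003 * 1e+11)
rate = 456500.0 / 3.000e+08
rate = 1.52e-03 m^3/s


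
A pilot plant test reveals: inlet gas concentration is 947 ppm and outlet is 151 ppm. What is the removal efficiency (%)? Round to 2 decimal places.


Efficiency = (G_in - G_out) / G_in * 100%
Efficiency = (947 - 151) / 947 * 100
Efficiency = 796 / 947 * 100
Efficiency = 84.05%


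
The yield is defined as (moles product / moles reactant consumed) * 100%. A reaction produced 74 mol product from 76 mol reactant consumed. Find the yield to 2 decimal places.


Yield = (moles product / moles consumed) * 100%
Yield = (74 / 76) * 100
Yield = 0.9737 * 100
Yield = 97.37%


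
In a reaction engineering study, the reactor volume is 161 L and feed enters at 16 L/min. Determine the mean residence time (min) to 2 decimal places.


tau = V / v0
tau = 161 / 16
tau = 10.06 min


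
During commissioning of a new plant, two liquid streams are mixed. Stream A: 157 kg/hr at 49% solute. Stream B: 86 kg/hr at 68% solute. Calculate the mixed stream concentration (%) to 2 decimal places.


Mass balance on solute: F1*x1 + F2*x2 = F3*x3
F3 = F1 + F2 = 157 + 86 = 243 kg/hr
x3 = (F1*x1 + F2*x2)/F3
x3 = (157*0.49 + 86*0.68) / 243
x3 = 55.72%


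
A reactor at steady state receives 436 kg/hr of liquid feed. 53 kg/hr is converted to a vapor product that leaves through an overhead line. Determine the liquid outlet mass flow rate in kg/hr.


Steady-state mass balance on the main outlet: F_out = F_in - F_removed
F_out = 436 - 53
F_out = 383 kg/hr


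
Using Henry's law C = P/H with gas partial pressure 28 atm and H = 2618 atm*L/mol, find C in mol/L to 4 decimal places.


C = P / H
C = 28 / 2618
C = 0.0107 mol/L


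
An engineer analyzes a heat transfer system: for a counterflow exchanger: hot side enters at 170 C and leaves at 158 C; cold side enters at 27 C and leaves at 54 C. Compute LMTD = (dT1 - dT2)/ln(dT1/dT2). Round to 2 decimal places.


dT1 = Th_in - Tc_out = 170 - 54 = 116
dT2 = Th_out - Tc_in = 158 - 27 = 131
LMTD = (dT1 - dT2) / ln(dT1/dT2)
LMTD = (116 - 131) / ln(116/131)
LMTD = 123.35 K


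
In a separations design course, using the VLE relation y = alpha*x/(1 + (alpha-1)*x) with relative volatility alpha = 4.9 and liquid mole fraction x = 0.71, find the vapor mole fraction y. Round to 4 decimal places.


y = alpha*x / (1 + (alpha-1)*x)
y = 4.9*0.71 / (1 + (4.9-1)*0.71)
y = 3.479 / (1 + 2.769)
y = 3.479 / 3.769
y = 0.9231


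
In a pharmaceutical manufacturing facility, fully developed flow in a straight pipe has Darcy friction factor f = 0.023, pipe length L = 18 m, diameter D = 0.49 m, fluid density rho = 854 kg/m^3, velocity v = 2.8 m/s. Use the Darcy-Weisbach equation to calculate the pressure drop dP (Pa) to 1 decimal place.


dP = f * (L/D) * (rho*v^2/2)
dP = 0.023 * (18/0.49) * (854*2.8^2/2)
L/D = 36.73469388
rho*v^2/2 = 854*7.84/2 = 3347.68
dP = 0.023 * 36.73469388 * 3347.68
dP = 2828.4 Pa


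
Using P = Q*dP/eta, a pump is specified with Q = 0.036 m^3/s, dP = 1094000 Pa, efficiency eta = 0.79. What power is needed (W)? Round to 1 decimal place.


P = Q * dP / eta
P = 0.036 * 1094000 / 0.79
P = 39384.0 / 0.79
P = 49853.2 W


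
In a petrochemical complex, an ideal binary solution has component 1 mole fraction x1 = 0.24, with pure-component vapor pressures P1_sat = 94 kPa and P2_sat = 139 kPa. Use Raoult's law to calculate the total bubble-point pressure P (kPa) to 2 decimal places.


P = x1*P1_sat + x2*P2_sat
x2 = 1 - x1 = 1 - 0.24 = 0.76
P = 0.24*94 + 0.76*139
P = 22.56 + 105.64
P = 128.20 kPa


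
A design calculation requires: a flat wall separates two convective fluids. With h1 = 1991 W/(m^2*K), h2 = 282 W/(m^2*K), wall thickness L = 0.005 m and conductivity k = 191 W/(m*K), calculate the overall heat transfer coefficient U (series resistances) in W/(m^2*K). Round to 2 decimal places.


1/U = 1/h1 + L/k + 1/h2
1/U = 1/1991 + 0.005/191 + 1/282
1/U = 0.0005022602 + 2.6178e-05 + 0.0035460993
1/U = 0.0040745375
U = 245.43 W/(m^2*K)


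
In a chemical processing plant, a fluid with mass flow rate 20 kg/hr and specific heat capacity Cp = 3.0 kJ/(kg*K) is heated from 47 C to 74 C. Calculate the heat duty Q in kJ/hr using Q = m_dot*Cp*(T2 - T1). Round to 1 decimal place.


Q = m_dot * Cp * (T2 - T1)
Q = 20 * 3.0 * (74 - 47)
Q = 20 * 3.0 * 27
Q = 1620.0 kJ/hr


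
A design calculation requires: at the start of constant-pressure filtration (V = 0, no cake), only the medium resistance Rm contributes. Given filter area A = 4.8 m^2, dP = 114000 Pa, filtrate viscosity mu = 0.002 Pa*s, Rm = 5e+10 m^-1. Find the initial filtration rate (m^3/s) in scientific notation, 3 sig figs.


rate = A * dP / (mu * Rm)
rate = 4.8 * 114000 / (0.002 * 5e+10)
rate = 547200.0 / 1.000e+08
rate = 5.47e-03 m^3/s


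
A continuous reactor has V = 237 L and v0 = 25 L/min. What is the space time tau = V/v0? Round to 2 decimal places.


tau = V / v0
tau = 237 / 25
tau = 9.48 min


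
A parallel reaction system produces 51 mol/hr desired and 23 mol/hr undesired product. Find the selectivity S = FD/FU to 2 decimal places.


S = desired product rate / undesired product rate
S = 51 / 23
S = 2.22


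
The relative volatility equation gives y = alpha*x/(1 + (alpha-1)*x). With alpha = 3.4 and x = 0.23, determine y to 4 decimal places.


y = alpha*x / (1 + (alpha-1)*x)
y = 3.4*0.23 / (1 + (3.4-1)*0.23)
y = 0.782 / (1 + 0.552)
y = 0.782 / 1.552
y = 0.5039


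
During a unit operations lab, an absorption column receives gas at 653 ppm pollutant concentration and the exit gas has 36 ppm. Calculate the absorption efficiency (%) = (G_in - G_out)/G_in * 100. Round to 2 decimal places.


Efficiency = (G_in - G_out) / G_in * 100%
Efficiency = (653 - 36) / 653 * 100
Efficiency = 617 / 653 * 100
Efficiency = 94.49%


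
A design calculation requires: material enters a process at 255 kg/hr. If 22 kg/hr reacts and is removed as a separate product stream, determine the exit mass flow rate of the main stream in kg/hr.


Steady-state mass balance on the main outlet: F_out = F_in - F_removed
F_out = 255 - 22
F_out = 233 kg/hr


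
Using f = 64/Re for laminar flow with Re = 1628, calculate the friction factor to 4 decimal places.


f = 64 / Re
f = 64 / 1628
f = 0.0393


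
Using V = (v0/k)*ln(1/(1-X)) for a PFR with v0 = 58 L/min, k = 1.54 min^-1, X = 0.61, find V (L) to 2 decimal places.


V = (v0/k) * ln(1/(1-X))
V = (58/1.54) * ln(1/(1-0.61))
V = 37.662338 * ln(2.564103)
V = 37.662338 * 0.941609
V = 35.46 L


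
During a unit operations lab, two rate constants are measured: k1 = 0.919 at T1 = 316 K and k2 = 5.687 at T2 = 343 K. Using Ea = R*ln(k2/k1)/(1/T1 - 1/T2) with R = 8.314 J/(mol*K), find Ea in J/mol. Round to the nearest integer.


Ea = R * ln(k2/k1) / (1/T1 - 1/T2)
ln(k2/k1) = ln(5.687/0.919) = 1.822652
1/T1 - 1/T2 = 1/316 - 1/343 = 0.000249105067
Ea = 8.314 * 1.822652 / 0.000249105067
Ea = 60832 J/mol


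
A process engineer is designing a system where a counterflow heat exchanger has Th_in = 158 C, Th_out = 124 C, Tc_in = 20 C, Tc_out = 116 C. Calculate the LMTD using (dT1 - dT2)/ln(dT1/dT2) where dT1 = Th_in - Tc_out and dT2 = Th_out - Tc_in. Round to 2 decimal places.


dT1 = Th_in - Tc_out = 158 - 116 = 42
dT2 = Th_out - Tc_in = 124 - 20 = 104
LMTD = (dT1 - dT2) / ln(dT1/dT2)
LMTD = (42 - 104) / ln(42/104)
LMTD = 68.38 K


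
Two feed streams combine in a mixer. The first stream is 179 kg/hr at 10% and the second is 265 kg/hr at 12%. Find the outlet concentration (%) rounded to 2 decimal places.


Mass balance on solute: F1*x1 + F2*x2 = F3*x3
F3 = F1 + F2 = 179 + 265 = 444 kg/hr
x3 = (F1*x1 + F2*x2)/F3
x3 = (179*0.1 + 265*0.12) / 444
x3 = 11.19%


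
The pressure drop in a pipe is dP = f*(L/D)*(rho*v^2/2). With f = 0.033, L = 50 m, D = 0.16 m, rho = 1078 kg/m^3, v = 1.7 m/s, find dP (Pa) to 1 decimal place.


dP = f * (L/D) * (rho*v^2/2)
dP = 0.033 * (50/0.16) * (1078*1.7^2/2)
L/D = 312.5
rho*v^2/2 = 1078*2.89/2 = 1557.71
dP = 0.033 * 312.5 * 1557.71
dP = 16063.9 Pa


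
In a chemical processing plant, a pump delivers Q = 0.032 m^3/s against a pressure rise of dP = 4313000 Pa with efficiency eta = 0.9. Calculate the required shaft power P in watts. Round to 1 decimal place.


P = Q * dP / eta
P = 0.032 * 4313000 / 0.9
P = 138016.0 / 0.9
P = 153351.1 W


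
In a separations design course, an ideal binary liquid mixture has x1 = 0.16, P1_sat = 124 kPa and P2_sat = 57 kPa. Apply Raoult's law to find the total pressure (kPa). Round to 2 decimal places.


P = x1*P1_sat + x2*P2_sat
x2 = 1 - x1 = 1 - 0.16 = 0.84
P = 0.16*124 + 0.84*57
P = 19.84 + 47.88
P = 67.72 kPa


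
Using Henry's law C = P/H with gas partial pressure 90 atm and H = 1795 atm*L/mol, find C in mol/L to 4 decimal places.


C = P / H
C = 90 / 1795
C = 0.0501 mol/L


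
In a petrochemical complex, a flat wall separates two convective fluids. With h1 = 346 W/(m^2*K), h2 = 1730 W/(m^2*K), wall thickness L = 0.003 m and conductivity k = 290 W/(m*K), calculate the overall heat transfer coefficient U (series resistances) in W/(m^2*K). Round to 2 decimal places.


1/U = 1/h1 + L/k + 1/h2
1/U = 1/346 + 0.003/290 + 1/1730
1/U = 0.0028901734 + 1.03448e-05 + 0.0005780347
1/U = 0.0034785529
U = 287.48 W/(m^2*K)


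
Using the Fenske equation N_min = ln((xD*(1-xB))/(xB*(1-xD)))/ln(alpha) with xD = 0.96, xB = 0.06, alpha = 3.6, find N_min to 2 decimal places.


N_min = ln((xD*(1-xB))/(xB*(1-xD))) / ln(alpha)
Numerator inside ln: 0.9024 / 0.0024 = 376.0
ln(376.0) = 5.929589
ln(alpha) = ln(3.6) = 1.280934
N_min = 5.929589 / 1.280934 = 4.63


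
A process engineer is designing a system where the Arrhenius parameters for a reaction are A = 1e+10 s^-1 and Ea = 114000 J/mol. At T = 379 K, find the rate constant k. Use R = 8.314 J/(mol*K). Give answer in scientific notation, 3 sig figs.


k = A * exp(-Ea/(R*T))
k = 1e+10 * exp(-114000 / (8.314 * 379))
k = 1e+10 * exp(-36.178922)
k = 1.94e-06


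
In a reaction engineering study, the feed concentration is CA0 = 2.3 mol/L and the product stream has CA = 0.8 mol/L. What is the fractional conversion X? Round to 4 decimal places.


X = (CA0 - CA) / CA0
X = (2.3 - 0.8) / 2.3
X = 1.5 / 2.3
X = 0.6522


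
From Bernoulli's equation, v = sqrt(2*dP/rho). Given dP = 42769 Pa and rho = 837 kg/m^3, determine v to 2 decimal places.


v = sqrt(2*dP/rho)
v = sqrt(2*42769/837)
v = sqrt(102.195938)
v = 10.11 m/s


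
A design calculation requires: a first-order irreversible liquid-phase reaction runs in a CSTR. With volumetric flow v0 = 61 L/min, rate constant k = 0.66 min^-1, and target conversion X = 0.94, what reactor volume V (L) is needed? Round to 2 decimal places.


V = v0 * X / (k * (1 - X))
V = 61 * 0.94 / (0.66 * (1 - 0.94))
V = 57.34 / (0.66 * 0.06)
V = 57.34 / 0.0396
V = 1447.98 L


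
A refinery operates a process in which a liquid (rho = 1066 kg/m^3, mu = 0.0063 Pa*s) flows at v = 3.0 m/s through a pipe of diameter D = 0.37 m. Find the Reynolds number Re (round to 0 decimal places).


Re = rho * v * D / mu
Re = 1066 * 3.0 * 0.37 / 0.0063
Re = 1183.26 / 0.0063
Re = 187819


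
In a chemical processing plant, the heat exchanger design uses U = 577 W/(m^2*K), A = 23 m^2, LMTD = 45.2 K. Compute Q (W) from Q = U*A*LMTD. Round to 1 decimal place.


Q = U * A * LMTD
Q = 577 * 23 * 45.2
Q = 599849.2 W


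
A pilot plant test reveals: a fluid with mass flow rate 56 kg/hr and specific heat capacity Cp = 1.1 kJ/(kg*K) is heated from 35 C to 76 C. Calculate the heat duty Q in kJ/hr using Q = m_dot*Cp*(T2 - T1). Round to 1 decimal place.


Q = m_dot * Cp * (T2 - T1)
Q = 56 * 1.1 * (76 - 35)
Q = 56 * 1.1 * 41
Q = 2525.6 kJ/hr


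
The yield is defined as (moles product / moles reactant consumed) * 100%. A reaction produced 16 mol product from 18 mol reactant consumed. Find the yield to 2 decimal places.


Yield = (moles product / moles consumed) * 100%
Yield = (16 / 18) * 100
Yield = 0.8889 * 100
Yield = 88.89%


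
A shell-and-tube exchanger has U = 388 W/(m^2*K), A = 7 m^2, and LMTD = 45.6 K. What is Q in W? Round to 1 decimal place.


Q = U * A * LMTD
Q = 388 * 7 * 45.6
Q = 123849.6 W


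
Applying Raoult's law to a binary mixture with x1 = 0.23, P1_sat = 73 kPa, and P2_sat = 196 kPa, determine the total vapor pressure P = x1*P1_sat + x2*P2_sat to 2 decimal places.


P = x1*P1_sat + x2*P2_sat
x2 = 1 - x1 = 1 - 0.23 = 0.77
P = 0.23*73 + 0.77*196
P = 16.79 + 150.92
P = 167.71 kPa


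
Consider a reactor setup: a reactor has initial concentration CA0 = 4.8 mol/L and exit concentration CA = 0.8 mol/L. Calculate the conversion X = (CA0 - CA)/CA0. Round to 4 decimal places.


X = (CA0 - CA) / CA0
X = (4.8 - 0.8) / 4.8
X = 4.0 / 4.8
X = 0.8333


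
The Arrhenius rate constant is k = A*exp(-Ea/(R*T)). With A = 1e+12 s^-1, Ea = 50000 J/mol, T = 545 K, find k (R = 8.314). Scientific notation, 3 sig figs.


k = A * exp(-Ea/(R*T))
k = 1e+12 * exp(-50000 / (8.314 * 545))
k = 1e+12 * exp(-11.034775)
k = 1.61e+07


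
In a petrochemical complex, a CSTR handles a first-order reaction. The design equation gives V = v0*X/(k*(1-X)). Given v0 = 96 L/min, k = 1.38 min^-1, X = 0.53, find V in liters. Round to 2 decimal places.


V = v0 * X / (k * (1 - X))
V = 96 * 0.53 / (1.38 * (1 - 0.53))
V = 50.88 / (1.38 * 0.47)
V = 50.88 / 0.6486
V = 78.45 L


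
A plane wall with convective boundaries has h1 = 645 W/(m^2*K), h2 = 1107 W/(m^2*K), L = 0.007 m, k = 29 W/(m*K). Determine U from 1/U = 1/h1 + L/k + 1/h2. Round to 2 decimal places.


1/U = 1/h1 + L/k + 1/h2
1/U = 1/645 + 0.007/29 + 1/1107
1/U = 0.0015503876 + 0.0002413793 + 0.0009033424
1/U = 0.0026951093
U = 371.04 W/(m^2*K)


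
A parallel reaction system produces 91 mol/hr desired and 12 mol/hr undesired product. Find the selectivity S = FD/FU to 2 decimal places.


S = desired product rate / undesired product rate
S = 91 / 12
S = 7.58


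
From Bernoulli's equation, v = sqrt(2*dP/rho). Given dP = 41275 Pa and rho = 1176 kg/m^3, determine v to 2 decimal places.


v = sqrt(2*dP/rho)
v = sqrt(2*41275/1176)
v = sqrt(70.195578)
v = 8.38 m/s


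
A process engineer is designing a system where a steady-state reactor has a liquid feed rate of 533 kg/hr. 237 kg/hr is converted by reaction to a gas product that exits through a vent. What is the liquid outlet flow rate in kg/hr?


Steady-state mass balance on the main outlet: F_out = F_in - F_removed
F_out = 533 - 237
F_out = 296 kg/hr


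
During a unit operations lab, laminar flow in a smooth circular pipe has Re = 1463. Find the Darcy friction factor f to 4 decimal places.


f = 64 / Re
f = 64 / 1463
f = 0.0437


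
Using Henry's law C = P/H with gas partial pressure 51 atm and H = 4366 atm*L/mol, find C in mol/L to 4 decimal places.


C = P / H
C = 51 / 4366
C = 0.0117 mol/L


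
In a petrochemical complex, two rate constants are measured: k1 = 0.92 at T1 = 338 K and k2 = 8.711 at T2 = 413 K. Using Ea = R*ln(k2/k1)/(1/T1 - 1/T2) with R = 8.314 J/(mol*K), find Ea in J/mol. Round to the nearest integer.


Ea = R * ln(k2/k1) / (1/T1 - 1/T2)
ln(k2/k1) = ln(8.711/0.92) = 2.2479682
1/T1 - 1/T2 = 1/338 - 1/413 = 0.000537272376
Ea = 8.314 * 2.2479682 / 0.000537272376
Ea = 34786 J/mol


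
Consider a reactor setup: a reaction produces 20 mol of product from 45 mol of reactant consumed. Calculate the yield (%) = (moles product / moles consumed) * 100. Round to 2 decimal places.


Yield = (moles product / moles consumed) * 100%
Yield = (20 / 45) * 100
Yield = 0.4444 * 100
Yield = 44.44%


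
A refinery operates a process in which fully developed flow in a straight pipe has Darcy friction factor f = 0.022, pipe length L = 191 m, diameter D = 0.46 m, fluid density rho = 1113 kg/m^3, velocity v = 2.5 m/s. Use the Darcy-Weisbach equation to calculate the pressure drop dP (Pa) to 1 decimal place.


dP = f * (L/D) * (rho*v^2/2)
dP = 0.022 * (191/0.46) * (1113*2.5^2/2)
L/D = 415.2173913
rho*v^2/2 = 1113*6.25/2 = 3478.125
dP = 0.022 * 415.2173913 * 3478.125
dP = 31771.9 Pa


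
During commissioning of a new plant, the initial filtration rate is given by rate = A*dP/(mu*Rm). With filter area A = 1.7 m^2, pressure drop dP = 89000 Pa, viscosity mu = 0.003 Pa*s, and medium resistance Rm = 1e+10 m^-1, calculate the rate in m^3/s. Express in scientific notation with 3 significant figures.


rate = A * dP / (mu * Rm)
rate = 1.7 * 89000 / (0.003 * 1e+10)
rate = 151300.0 / 3.000e+07
rate = 5.04e-03 m^3/s


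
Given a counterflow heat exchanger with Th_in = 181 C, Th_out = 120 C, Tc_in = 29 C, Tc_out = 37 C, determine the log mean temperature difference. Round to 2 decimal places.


dT1 = Th_in - Tc_out = 181 - 37 = 144
dT2 = Th_out - Tc_in = 120 - 29 = 91
LMTD = (dT1 - dT2) / ln(dT1/dT2)
LMTD = (144 - 91) / ln(144/91)
LMTD = 115.48 K


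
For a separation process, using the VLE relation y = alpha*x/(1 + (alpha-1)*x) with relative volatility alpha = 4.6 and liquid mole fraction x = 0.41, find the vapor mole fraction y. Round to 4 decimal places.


y = alpha*x / (1 + (alpha-1)*x)
y = 4.6*0.41 / (1 + (4.6-1)*0.41)
y = 1.886 / (1 + 1.476)
y = 1.886 / 2.476
y = 0.7617


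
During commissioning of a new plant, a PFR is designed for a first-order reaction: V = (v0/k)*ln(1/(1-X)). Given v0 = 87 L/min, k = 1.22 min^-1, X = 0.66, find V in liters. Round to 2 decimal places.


V = (v0/k) * ln(1/(1-X))
V = (87/1.22) * ln(1/(1-0.66))
V = 71.311475 * ln(2.941176)
V = 71.311475 * 1.07881
V = 76.93 L


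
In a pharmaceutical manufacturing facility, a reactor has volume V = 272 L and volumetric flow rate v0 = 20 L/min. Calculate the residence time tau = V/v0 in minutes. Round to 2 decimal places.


tau = V / v0
tau = 272 / 20
tau = 13.60 min


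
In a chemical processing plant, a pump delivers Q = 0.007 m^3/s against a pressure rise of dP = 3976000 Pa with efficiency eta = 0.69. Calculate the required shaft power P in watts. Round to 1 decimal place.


P = Q * dP / eta
P = 0.007 * 3976000 / 0.69
P = 27832.0 / 0.69
P = 40336.2 W


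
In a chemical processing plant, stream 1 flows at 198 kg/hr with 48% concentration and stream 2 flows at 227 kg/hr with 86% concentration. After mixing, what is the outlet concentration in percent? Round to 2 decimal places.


Mass balance on solute: F1*x1 + F2*x2 = F3*x3
F3 = F1 + F2 = 198 + 227 = 425 kg/hr
x3 = (F1*x1 + F2*x2)/F3
x3 = (198*0.48 + 227*0.86) / 425
x3 = 68.30%


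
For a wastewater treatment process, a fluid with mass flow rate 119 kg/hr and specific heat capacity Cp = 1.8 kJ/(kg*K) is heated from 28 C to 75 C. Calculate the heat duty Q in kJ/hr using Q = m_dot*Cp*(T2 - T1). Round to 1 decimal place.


Q = m_dot * Cp * (T2 - T1)
Q = 119 * 1.8 * (75 - 28)
Q = 119 * 1.8 * 47
Q = 10067.4 kJ/hr


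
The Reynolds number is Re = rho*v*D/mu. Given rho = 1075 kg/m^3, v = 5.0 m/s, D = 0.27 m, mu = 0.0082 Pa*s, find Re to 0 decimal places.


Re = rho * v * D / mu
Re = 1075 * 5.0 * 0.27 / 0.0082
Re = 1451.25 / 0.0082
Re = 176982


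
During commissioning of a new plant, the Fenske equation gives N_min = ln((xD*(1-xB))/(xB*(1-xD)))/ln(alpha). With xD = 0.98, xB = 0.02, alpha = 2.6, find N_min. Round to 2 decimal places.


N_min = ln((xD*(1-xB))/(xB*(1-xD))) / ln(alpha)
Numerator inside ln: 0.9604 / 0.0004 = 2401.0
ln(2401.0) = 7.783641
ln(alpha) = ln(2.6) = 0.955511
N_min = 7.783641 / 0.955511 = 8.15


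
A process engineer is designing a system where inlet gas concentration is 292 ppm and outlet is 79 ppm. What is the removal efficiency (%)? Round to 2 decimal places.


Efficiency = (G_in - G_out) / G_in * 100%
Efficiency = (292 - 79) / 292 * 100
Efficiency = 213 / 292 * 100
Efficiency = 72.95%


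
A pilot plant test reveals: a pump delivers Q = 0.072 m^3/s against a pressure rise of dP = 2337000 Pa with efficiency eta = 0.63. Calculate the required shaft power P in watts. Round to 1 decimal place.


P = Q * dP / eta
P = 0.072 * 2337000 / 0.63
P = 168264.0 / 0.63
P = 267085.7 W


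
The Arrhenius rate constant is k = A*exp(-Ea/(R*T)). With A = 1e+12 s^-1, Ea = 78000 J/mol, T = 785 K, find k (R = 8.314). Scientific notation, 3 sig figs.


k = A * exp(-Ea/(R*T))
k = 1e+12 * exp(-78000 / (8.314 * 785))
k = 1e+12 * exp(-11.951294)
k = 6.45e+06


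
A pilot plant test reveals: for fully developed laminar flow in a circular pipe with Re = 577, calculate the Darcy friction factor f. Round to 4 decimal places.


f = 64 / Re
f = 64 / 577
f = 0.1109


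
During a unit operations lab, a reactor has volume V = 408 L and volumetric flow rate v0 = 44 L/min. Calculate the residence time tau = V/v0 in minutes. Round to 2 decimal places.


tau = V / v0
tau = 408 / 44
tau = 9.27 min


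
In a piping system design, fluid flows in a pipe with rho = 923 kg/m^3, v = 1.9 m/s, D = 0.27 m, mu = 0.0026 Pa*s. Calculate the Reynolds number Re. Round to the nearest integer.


Re = rho * v * D / mu
Re = 923 * 1.9 * 0.27 / 0.0026
Re = 473.499 / 0.0026
Re = 182115


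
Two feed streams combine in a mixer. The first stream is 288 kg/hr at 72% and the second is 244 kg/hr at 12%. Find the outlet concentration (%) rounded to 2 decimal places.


Mass balance on solute: F1*x1 + F2*x2 = F3*x3
F3 = F1 + F2 = 288 + 244 = 532 kg/hr
x3 = (F1*x1 + F2*x2)/F3
x3 = (288*0.72 + 244*0.12) / 532
x3 = 44.48%


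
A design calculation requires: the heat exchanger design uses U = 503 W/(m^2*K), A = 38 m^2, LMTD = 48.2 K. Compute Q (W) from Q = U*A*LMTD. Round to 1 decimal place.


Q = U * A * LMTD
Q = 503 * 38 * 48.2
Q = 921294.8 W


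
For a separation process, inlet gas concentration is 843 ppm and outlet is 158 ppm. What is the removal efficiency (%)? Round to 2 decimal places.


Efficiency = (G_in - G_out) / G_in * 100%
Efficiency = (843 - 158) / 843 * 100
Efficiency = 685 / 843 * 100
Efficiency = 81.26%


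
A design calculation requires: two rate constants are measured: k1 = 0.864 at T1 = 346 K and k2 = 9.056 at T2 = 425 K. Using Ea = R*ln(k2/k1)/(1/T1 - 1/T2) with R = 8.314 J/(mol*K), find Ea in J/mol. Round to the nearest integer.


Ea = R * ln(k2/k1) / (1/T1 - 1/T2)
ln(k2/k1) = ln(9.056/0.864) = 2.34961
1/T1 - 1/T2 = 1/346 - 1/425 = 0.000537232234
Ea = 8.314 * 2.34961 / 0.000537232234
Ea = 36362 J/mol


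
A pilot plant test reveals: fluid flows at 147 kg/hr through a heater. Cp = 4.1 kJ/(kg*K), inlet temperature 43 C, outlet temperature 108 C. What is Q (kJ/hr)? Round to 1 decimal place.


Q = m_dot * Cp * (T2 - T1)
Q = 147 * 4.1 * (108 - 43)
Q = 147 * 4.1 * 65
Q = 39175.5 kJ/hr


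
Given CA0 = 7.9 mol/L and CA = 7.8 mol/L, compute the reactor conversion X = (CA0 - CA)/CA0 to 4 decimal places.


X = (CA0 - CA) / CA0
X = (7.9 - 7.8) / 7.9
X = 0.1 / 7.9
X = 0.0127


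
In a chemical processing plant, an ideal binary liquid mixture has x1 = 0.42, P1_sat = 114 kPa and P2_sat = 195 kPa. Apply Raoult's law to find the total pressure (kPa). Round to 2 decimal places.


P = x1*P1_sat + x2*P2_sat
x2 = 1 - x1 = 1 - 0.42 = 0.58
P = 0.42*114 + 0.58*195
P = 47.88 + 113.1
P = 160.98 kPa


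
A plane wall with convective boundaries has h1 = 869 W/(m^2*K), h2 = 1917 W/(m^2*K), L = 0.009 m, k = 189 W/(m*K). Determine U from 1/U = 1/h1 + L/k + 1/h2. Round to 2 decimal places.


1/U = 1/h1 + L/k + 1/h2
1/U = 1/869 + 0.009/189 + 1/1917
1/U = 0.001150748 + 4.7619e-05 + 0.0005216484
1/U = 0.0017200154
U = 581.39 W/(m^2*K)


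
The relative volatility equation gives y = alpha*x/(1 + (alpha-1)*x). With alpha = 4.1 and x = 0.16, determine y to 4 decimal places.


y = alpha*x / (1 + (alpha-1)*x)
y = 4.1*0.16 / (1 + (4.1-1)*0.16)
y = 0.656 / (1 + 0.496)
y = 0.656 / 1.496
y = 0.4385


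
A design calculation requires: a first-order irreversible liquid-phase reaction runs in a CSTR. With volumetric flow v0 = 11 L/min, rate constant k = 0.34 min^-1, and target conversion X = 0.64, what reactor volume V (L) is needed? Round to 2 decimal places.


V = v0 * X / (k * (1 - X))
V = 11 * 0.64 / (0.34 * (1 - 0.64))
V = 7.04 / (0.34 * 0.36)
V = 7.04 / 0.1224
V = 57.52 L


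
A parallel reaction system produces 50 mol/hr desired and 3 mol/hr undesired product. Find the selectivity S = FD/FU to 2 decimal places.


S = desired product rate / undesired product rate
S = 50 / 3
S = 16.67


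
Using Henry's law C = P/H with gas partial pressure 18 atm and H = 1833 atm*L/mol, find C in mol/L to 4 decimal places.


C = P / H
C = 18 / 1833
C = 0.0098 mol/L


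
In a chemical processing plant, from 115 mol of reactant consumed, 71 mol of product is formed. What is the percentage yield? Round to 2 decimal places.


Yield = (moles product / moles consumed) * 100%
Yield = (71 / 115) * 100
Yield = 0.6174 * 100
Yield = 61.74%


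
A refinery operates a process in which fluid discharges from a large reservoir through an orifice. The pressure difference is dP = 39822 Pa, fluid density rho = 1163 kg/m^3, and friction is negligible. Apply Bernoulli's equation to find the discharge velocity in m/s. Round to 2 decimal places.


v = sqrt(2*dP/rho)
v = sqrt(2*39822/1163)
v = sqrt(68.481513)
v = 8.28 m/s


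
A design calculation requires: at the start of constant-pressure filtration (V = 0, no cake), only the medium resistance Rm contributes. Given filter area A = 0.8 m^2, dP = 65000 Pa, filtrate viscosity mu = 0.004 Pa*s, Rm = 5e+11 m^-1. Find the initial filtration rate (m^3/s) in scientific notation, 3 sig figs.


rate = A * dP / (mu * Rm)
rate = 0.8 * 65000 / (0.004 * 5e+11)
rate = 52000.0 / 2.000e+09
rate = 2.60e-05 m^3/s


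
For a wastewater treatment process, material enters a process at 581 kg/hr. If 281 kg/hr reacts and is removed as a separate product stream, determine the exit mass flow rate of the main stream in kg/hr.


Steady-state mass balance on the main outlet: F_out = F_in - F_removed
F_out = 581 - 281
F_out = 300 kg/hr


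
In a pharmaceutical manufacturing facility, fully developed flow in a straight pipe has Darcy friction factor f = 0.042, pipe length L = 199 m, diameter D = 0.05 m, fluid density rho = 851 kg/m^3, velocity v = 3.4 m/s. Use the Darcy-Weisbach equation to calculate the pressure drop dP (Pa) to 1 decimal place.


dP = f * (L/D) * (rho*v^2/2)
dP = 0.042 * (199/0.05) * (851*3.4^2/2)
L/D = 3980.0
rho*v^2/2 = 851*11.56/2 = 4918.78
dP = 0.042 * 3980.0 * 4918.78
dP = 822223.3 Pa


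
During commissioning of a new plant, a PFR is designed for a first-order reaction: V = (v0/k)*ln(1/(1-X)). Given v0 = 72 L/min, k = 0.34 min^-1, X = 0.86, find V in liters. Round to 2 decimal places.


V = (v0/k) * ln(1/(1-X))
V = (72/0.34) * ln(1/(1-0.86))
V = 211.764706 * ln(7.142857)
V = 211.764706 * 1.966113
V = 416.35 L


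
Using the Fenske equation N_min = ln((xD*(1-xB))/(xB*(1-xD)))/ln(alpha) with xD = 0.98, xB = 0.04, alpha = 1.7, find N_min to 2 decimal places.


N_min = ln((xD*(1-xB))/(xB*(1-xD))) / ln(alpha)
Numerator inside ln: 0.9408 / 0.0008 = 1176.0
ln(1176.0) = 7.069874
ln(alpha) = ln(1.7) = 0.530628
N_min = 7.069874 / 0.530628 = 13.32


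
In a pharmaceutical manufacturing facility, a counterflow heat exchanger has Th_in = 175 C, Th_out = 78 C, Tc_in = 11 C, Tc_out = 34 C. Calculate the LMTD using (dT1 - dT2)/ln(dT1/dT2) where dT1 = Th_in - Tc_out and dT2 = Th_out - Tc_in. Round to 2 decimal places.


dT1 = Th_in - Tc_out = 175 - 34 = 141
dT2 = Th_out - Tc_in = 78 - 11 = 67
LMTD = (dT1 - dT2) / ln(dT1/dT2)
LMTD = (141 - 67) / ln(141/67)
LMTD = 99.45 K


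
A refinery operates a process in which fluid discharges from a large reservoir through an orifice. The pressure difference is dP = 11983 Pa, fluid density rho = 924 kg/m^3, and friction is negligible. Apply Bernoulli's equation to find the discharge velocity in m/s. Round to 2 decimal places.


v = sqrt(2*dP/rho)
v = sqrt(2*11983/924)
v = sqrt(25.937229)
v = 5.09 m/s


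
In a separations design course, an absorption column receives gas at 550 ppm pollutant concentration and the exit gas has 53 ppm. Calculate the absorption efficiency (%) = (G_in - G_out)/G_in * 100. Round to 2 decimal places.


Efficiency = (G_in - G_out) / G_in * 100%
Efficiency = (550 - 53) / 550 * 100
Efficiency = 497 / 550 * 100
Efficiency = 90.36%


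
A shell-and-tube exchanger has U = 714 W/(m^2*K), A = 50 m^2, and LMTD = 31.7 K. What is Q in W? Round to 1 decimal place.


Q = U * A * LMTD
Q = 714 * 50 * 31.7
Q = 1131690.0 W


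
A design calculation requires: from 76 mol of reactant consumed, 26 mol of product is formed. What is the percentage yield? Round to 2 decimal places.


Yield = (moles product / moles consumed) * 100%
Yield = (26 / 76) * 100
Yield = 0.3421 * 100
Yield = 34.21%


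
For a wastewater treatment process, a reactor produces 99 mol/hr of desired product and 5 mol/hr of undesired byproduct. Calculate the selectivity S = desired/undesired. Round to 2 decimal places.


S = desired product rate / undesired product rate
S = 99 / 5
S = 19.80


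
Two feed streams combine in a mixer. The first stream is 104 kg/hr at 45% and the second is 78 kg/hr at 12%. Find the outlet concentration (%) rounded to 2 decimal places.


Mass balance on solute: F1*x1 + F2*x2 = F3*x3
F3 = F1 + F2 = 104 + 78 = 182 kg/hr
x3 = (F1*x1 + F2*x2)/F3
x3 = (104*0.45 + 78*0.12) / 182
x3 = 30.86%


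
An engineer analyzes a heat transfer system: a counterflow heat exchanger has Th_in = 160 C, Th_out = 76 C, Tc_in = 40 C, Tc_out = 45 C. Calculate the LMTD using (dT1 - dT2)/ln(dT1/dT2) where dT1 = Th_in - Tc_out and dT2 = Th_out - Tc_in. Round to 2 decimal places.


dT1 = Th_in - Tc_out = 160 - 45 = 115
dT2 = Th_out - Tc_in = 76 - 40 = 36
LMTD = (dT1 - dT2) / ln(dT1/dT2)
LMTD = (115 - 36) / ln(115/36)
LMTD = 68.02 K


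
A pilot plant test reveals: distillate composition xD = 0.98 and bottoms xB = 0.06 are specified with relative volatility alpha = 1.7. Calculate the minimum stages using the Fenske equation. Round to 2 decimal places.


N_min = ln((xD*(1-xB))/(xB*(1-xD))) / ln(alpha)
Numerator inside ln: 0.9212 / 0.0012 = 767.666667
ln(767.666667) = 6.643356
ln(alpha) = ln(1.7) = 0.530628
N_min = 6.643356 / 0.530628 = 12.52


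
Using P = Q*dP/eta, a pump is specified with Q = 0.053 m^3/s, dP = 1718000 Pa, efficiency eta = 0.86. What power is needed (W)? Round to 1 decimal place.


P = Q * dP / eta
P = 0.053 * 1718000 / 0.86
P = 91054.0 / 0.86
P = 105876.7 W


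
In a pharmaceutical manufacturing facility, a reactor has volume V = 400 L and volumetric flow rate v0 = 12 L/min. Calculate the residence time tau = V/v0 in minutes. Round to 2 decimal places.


tau = V / v0
tau = 400 / 12
tau = 33.33 min


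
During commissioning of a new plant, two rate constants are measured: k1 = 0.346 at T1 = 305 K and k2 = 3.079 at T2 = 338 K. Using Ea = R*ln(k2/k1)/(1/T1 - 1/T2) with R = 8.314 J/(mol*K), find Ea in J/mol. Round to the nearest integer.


Ea = R * ln(k2/k1) / (1/T1 - 1/T2)
ln(k2/k1) = ln(3.079/0.346) = 2.1859214
1/T1 - 1/T2 = 1/305 - 1/338 = 0.000320108643
Ea = 8.314 * 2.1859214 / 0.000320108643
Ea = 56774 J/mol
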